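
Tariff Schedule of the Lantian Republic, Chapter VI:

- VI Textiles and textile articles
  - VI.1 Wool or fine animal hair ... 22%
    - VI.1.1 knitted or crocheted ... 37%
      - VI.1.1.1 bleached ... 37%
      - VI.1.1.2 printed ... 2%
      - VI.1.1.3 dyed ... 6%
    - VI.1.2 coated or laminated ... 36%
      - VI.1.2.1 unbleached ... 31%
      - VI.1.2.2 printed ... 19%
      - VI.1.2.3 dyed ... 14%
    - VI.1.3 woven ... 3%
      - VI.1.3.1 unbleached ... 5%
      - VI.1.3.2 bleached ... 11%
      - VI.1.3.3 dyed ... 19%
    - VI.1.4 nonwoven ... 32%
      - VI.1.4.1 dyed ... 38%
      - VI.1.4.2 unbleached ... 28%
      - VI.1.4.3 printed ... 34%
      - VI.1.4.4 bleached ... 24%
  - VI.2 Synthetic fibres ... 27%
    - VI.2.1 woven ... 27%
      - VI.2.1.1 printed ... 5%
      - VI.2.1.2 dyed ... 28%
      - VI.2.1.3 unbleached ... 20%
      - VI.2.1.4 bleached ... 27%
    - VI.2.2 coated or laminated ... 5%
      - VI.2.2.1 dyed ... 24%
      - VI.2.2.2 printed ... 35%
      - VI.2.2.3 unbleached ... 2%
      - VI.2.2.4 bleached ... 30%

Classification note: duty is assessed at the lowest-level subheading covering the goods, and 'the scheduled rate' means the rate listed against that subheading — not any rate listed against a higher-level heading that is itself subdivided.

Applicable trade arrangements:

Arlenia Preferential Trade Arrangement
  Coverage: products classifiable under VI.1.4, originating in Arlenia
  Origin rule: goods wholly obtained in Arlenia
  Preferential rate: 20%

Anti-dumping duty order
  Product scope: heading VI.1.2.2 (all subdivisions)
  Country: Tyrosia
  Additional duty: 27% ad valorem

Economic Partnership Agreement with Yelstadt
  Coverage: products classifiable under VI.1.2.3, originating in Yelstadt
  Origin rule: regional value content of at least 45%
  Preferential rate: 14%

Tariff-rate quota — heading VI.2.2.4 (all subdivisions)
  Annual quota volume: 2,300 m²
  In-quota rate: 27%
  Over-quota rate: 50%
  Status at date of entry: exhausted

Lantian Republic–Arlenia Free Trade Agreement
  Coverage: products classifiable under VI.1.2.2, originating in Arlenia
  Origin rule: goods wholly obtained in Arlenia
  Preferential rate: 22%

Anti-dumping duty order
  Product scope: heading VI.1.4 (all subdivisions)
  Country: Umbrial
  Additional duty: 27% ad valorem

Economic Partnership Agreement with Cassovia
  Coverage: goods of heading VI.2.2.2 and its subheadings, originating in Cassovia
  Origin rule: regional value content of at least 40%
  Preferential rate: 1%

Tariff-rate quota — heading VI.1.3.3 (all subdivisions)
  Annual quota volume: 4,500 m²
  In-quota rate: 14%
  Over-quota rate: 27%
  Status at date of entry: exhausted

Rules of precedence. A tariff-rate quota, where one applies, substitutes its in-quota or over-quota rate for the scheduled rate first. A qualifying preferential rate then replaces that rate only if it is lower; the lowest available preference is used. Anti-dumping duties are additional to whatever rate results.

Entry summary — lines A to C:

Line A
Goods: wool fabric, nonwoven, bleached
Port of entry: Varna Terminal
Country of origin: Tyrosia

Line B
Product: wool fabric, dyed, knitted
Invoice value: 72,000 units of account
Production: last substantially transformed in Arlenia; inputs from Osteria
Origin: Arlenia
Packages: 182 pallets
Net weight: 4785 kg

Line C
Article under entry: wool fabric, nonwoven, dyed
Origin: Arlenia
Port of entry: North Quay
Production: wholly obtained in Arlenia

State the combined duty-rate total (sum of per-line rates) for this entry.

50%

Line A: wool → VI.1; nonwoven → VI.1.4; bleached → VI.1.4.4. Scheduled 24%. No special measure applies. → 24%.
Line B: wool → VI.1; knitted → VI.1.1; dyed → VI.1.1.3. Scheduled 6%. Arlenia agreement on VI.1.4: VI.1.1.3 not covered; Arlenia agreement on VI.1.2.2: VI.1.1.3 not covered. → 6%.
Line C: wool → VI.1; nonwoven → VI.1.4; dyed → VI.1.4.1. Scheduled 38%. Arlenia agreement on VI.1.4: wholly obtained → 20% available; Arlenia agreement on VI.1.2.2: VI.1.4.1 not covered; preferential 20%. → 20%.
Sum: 24% + 6% + 20% = 50%.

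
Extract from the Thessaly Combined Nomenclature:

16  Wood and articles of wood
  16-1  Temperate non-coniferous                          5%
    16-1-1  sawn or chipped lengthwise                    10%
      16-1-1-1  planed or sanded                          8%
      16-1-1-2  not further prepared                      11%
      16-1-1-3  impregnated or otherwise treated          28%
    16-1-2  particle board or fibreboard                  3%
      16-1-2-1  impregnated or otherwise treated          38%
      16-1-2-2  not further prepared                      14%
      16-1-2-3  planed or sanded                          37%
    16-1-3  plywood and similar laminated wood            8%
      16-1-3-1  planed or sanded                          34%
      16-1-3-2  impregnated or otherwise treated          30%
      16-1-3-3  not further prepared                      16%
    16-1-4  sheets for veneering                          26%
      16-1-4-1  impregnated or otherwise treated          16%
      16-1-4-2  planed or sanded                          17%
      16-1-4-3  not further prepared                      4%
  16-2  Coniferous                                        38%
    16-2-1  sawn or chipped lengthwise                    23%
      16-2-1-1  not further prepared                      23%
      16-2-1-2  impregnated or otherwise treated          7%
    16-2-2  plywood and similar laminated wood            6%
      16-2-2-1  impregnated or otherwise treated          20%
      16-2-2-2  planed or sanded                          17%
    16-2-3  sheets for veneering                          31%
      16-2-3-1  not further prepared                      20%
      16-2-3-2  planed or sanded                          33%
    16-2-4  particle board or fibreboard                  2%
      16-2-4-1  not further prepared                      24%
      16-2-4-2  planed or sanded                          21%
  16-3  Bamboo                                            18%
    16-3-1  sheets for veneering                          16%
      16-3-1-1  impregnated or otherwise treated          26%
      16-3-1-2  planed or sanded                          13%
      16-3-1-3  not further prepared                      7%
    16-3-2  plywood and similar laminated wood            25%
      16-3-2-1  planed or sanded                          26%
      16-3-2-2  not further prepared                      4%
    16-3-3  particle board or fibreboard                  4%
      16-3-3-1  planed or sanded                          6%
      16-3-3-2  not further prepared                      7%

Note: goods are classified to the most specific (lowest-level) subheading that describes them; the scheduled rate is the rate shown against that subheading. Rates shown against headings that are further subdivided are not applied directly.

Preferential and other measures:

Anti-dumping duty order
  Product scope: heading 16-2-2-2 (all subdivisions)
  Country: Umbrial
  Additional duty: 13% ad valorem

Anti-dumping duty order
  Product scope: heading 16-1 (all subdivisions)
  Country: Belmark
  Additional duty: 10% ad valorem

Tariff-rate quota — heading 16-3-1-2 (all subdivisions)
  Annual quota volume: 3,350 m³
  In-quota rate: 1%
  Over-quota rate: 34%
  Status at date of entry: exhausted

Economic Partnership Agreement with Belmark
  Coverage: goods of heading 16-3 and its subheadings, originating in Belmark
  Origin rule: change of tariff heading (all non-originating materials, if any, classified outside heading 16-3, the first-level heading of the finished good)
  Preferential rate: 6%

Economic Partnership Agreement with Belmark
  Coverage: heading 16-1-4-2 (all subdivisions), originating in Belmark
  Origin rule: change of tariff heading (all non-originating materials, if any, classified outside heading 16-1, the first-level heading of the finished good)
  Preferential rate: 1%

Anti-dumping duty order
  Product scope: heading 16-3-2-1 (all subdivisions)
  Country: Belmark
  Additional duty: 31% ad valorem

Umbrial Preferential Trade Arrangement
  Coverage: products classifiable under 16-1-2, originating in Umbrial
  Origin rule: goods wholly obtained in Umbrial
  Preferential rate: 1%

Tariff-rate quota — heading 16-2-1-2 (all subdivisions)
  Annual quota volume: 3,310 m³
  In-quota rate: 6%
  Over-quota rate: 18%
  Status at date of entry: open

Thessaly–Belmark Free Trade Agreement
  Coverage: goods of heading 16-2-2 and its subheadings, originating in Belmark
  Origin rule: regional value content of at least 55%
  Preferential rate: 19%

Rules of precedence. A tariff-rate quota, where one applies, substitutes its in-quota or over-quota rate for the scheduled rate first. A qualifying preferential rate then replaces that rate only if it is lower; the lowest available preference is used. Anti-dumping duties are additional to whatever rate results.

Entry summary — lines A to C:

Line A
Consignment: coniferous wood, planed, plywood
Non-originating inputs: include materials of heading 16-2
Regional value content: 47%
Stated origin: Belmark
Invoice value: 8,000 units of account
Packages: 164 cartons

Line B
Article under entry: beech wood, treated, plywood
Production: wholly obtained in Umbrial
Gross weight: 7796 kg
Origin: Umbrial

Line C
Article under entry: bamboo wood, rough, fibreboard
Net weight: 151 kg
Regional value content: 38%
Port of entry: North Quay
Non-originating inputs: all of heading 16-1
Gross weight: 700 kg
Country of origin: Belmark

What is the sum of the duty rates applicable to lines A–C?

53%

Line A: coniferous → 16-2; plywood → 16-2-2; planed → 16-2-2-2. Scheduled 17%. Belmark agreement on 16-3: 16-2-2-2 not covered; Belmark agreement on 16-1-4-2: 16-2-2-2 not covered; Belmark agreement on 16-2-2: RVC < 55%. → 17%.
Line B: beech → 16-1; plywood → 16-1-3; treated → 16-1-3-2. Scheduled 30%. Umbrial agreement on 16-1-2: 16-1-3-2 not covered. → 30%.
Line C: bamboo → 16-3; fibreboard → 16-3-3; rough → 16-3-3-2. Scheduled 7%. Belmark agreement on 16-3: CTH met → 6% available; Belmark agreement on 16-1-4-2: 16-3-3-2 not covered; Belmark agreement on 16-2-2: 16-3-3-2 not covered; preferential 6%. → 6%.
Sum: 17% + 30% + 6% = 53%.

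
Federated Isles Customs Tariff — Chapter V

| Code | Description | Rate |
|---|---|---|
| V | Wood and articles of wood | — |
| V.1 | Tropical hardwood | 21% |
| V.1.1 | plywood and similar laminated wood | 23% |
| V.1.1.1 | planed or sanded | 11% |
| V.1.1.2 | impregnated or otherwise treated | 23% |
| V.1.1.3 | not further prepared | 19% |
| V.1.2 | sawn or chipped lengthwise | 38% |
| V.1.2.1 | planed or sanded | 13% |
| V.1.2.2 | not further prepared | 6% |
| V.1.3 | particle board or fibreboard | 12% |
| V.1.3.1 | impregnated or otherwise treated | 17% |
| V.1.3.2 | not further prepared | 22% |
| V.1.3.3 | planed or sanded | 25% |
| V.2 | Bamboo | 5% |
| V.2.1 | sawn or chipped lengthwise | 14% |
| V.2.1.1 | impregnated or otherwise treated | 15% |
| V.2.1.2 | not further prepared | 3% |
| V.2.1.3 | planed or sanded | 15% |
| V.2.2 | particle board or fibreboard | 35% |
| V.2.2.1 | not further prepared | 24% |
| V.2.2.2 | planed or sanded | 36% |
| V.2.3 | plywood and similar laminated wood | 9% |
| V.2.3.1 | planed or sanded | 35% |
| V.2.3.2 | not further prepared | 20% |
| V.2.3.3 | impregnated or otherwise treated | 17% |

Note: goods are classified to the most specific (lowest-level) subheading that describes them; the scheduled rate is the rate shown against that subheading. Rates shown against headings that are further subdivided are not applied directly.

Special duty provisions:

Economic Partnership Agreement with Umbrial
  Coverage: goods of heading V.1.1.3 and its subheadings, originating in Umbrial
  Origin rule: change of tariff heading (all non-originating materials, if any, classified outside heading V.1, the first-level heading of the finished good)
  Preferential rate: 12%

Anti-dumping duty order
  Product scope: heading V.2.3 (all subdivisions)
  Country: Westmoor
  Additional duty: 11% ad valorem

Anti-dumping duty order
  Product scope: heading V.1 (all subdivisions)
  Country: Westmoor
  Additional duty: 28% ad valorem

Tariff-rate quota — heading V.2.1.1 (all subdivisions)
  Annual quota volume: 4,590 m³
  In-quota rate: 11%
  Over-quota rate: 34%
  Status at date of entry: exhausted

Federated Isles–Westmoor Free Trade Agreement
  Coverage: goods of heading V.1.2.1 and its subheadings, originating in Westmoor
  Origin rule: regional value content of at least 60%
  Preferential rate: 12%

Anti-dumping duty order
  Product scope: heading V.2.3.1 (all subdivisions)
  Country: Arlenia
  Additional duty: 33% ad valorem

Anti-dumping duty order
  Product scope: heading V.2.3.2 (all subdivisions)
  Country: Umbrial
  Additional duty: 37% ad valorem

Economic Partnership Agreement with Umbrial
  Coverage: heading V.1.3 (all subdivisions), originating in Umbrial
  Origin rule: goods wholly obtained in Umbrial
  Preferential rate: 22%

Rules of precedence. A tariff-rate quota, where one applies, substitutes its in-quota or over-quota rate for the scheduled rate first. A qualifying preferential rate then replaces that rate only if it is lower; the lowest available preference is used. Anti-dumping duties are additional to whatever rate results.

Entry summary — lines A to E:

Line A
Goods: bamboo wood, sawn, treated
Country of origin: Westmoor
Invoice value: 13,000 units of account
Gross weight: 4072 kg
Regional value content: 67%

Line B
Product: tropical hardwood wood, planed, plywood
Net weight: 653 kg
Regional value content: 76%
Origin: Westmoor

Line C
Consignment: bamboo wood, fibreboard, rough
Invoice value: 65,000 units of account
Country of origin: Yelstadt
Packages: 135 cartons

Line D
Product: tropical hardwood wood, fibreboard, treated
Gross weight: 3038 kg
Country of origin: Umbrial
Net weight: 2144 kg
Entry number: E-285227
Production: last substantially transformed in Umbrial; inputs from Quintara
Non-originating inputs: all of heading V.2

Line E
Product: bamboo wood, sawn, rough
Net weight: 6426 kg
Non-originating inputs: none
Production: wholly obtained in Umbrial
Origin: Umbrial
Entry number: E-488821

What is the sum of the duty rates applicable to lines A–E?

117%

Line A: bamboo → V.2; sawn → V.2.1; treated → V.2.1.1. Scheduled 15%. quota on V.2.1.1 exhausted → over-quota 34%; Westmoor agreement on V.1.2.1: V.2.1.1 not covered. → 34%.
Line B: tropical hardwood → V.1; plywood → V.1.1; planed → V.1.1.1. Scheduled 11%. Westmoor agreement on V.1.2.1: V.1.1.1 not covered; anti-dumping (Westmoor, V.1): +28%; total 11% + 28% = 39%. → 39%.
Line C: bamboo → V.2; fibreboard → V.2.2; rough → V.2.2.1. Scheduled 24%. No special measure applies. → 24%.
Line D: tropical hardwood → V.1; fibreboard → V.1.3; treated → V.1.3.1. Scheduled 17%. Umbrial agreement on V.1.1.3: V.1.3.1 not covered; Umbrial agreement on V.1.3: not wholly obtained. → 17%.
Line E: bamboo → V.2; sawn → V.2.1; rough → V.2.1.2. Scheduled 3%. Umbrial agreement on V.1.1.3: V.2.1.2 not covered; Umbrial agreement on V.1.3: V.2.1.2 not covered. → 3%.
Sum: 34% + 39% + 24% + 17% + 3% = 117%.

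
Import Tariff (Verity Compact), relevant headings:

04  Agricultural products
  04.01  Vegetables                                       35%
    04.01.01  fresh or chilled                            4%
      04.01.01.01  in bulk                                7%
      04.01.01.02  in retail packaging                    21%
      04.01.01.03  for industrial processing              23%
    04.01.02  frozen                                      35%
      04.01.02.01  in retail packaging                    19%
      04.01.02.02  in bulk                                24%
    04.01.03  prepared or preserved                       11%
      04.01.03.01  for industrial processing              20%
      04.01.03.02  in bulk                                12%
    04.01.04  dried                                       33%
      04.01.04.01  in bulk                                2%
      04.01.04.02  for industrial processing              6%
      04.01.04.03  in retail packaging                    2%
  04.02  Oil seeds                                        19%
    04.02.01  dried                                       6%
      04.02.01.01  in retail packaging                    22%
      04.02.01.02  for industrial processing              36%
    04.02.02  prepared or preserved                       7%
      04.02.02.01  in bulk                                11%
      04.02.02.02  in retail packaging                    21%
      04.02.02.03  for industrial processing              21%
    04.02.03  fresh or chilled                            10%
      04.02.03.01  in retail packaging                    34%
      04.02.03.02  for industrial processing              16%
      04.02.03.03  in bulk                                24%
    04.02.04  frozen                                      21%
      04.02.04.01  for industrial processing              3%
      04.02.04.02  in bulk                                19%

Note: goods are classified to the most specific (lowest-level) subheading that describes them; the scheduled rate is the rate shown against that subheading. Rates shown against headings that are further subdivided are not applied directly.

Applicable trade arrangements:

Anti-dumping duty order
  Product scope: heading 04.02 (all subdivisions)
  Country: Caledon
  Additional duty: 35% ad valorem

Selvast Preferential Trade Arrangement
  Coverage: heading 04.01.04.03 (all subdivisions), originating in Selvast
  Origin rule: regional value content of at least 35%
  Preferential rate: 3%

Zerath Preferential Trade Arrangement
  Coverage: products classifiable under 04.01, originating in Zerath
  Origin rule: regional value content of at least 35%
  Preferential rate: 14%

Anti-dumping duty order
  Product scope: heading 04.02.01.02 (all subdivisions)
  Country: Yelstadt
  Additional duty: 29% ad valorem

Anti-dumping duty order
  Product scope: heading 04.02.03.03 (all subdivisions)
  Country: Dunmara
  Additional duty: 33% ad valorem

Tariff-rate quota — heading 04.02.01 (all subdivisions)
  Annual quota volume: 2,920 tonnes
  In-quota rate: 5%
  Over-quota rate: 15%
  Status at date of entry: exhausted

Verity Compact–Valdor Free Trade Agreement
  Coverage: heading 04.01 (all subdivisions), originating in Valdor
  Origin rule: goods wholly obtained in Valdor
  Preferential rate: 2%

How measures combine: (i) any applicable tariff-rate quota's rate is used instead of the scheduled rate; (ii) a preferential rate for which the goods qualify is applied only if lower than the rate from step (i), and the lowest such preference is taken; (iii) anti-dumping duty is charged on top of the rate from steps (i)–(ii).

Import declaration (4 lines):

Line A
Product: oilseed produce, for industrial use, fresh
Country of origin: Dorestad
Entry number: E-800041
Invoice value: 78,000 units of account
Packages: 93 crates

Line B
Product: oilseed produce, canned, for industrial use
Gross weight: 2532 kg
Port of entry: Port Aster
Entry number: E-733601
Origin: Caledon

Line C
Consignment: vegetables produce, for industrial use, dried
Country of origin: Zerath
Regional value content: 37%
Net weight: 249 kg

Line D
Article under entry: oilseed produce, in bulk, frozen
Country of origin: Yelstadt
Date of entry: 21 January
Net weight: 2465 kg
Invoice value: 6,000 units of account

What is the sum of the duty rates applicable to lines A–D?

97%

Line A: oilseed → 04.02; fresh → 04.02.03; for industrial use → 04.02.03.02. Scheduled 16%. No special measure applies. → 16%.
Line B: oilseed → 04.02; canned → 04.02.02; for industrial use → 04.02.02.03. Scheduled 21%. anti-dumping (Caledon, 04.02): +35%; total 21% + 35% = 56%. → 56%.
Line C: vegetables → 04.01; dried → 04.01.04; for industrial use → 04.01.04.02. Scheduled 6%. Zerath agreement on 04.01: RVC ≥ 35% → 14% available; preference 14% not lower than 6% → no reduction. → 6%.
Line D: oilseed → 04.02; frozen → 04.02.04; in bulk → 04.02.04.02. Scheduled 19%. No special measure applies. → 19%.
Sum: 16% + 56% + 6% + 19% = 97%.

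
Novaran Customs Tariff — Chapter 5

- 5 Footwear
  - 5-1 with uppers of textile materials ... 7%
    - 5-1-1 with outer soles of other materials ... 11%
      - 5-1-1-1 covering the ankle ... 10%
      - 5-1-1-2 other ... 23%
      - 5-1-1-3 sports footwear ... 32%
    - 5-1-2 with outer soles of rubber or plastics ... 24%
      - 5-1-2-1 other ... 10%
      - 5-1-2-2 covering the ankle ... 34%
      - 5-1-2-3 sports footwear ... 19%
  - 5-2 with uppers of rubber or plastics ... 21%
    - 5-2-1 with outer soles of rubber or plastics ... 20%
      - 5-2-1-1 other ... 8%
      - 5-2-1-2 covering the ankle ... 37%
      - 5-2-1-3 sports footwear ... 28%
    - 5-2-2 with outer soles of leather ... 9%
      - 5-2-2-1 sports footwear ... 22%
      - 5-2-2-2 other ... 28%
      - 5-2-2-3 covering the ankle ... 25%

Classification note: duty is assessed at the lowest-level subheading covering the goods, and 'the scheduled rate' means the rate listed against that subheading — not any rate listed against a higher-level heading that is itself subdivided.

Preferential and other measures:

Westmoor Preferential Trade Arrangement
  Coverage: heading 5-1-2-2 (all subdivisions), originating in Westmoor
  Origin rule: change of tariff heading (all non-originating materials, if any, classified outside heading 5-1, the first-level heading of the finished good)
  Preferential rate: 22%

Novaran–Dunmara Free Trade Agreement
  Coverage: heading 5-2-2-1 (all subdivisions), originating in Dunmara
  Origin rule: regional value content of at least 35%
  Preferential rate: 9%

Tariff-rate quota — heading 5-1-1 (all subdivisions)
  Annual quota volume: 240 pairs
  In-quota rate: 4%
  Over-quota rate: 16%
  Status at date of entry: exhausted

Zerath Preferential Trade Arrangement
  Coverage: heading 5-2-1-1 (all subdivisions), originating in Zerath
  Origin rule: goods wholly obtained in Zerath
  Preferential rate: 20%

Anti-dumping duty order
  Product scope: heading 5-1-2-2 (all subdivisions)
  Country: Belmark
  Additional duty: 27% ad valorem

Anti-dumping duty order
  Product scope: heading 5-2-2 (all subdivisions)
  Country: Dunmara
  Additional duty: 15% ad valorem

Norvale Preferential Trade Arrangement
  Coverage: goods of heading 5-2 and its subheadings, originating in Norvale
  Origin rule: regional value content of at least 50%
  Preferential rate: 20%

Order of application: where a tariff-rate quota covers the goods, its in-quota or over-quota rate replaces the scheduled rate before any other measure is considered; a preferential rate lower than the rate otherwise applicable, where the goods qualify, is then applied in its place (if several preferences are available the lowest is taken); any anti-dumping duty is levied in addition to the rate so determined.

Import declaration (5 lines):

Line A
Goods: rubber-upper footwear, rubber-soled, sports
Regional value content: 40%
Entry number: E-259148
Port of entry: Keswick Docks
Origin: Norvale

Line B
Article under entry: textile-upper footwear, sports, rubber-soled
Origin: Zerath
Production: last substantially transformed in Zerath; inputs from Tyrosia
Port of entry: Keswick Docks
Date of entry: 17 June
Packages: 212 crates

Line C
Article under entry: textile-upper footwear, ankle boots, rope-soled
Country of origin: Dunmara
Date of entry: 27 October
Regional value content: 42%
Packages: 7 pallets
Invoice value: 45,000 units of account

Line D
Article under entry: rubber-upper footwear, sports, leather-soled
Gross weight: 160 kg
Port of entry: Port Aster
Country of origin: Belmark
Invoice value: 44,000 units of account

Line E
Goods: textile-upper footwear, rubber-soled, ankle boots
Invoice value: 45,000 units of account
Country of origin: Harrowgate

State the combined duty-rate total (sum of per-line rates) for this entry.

Line A: rubber-upper → 5-2; rubber-soled → 5-2-1; sports → 5-2-1-3. Scheduled 28%. Norvale agreement on 5-2: RVC < 50%. → 28%.
Line B: textile-upper → 5-1; rubber-soled → 5-1-2; sports → 5-1-2-3. Scheduled 19%. Zerath agreement on 5-2-1-1: 5-1-2-3 not covered. → 19%.
Line C: textile-upper → 5-1; rope-soled → 5-1-1; ankle boots → 5-1-1-1. Scheduled 10%. quota on 5-1-1 exhausted → over-quota 16%; Dunmara agreement on 5-2-2-1: 5-1-1-1 not covered. → 16%.
Line D: rubber-upper → 5-2; leather-soled → 5-2-2; sports → 5-2-2-1. Scheduled 22%. No special measure applies. → 22%.
Line E: textile-upper → 5-1; rubber-soled → 5-1-2; ankle boots → 5-1-2-2. Scheduled 34%. No special measure applies. → 34%.
Sum: 28% + 19% + 16% + 22% + 34% = 119%.

119%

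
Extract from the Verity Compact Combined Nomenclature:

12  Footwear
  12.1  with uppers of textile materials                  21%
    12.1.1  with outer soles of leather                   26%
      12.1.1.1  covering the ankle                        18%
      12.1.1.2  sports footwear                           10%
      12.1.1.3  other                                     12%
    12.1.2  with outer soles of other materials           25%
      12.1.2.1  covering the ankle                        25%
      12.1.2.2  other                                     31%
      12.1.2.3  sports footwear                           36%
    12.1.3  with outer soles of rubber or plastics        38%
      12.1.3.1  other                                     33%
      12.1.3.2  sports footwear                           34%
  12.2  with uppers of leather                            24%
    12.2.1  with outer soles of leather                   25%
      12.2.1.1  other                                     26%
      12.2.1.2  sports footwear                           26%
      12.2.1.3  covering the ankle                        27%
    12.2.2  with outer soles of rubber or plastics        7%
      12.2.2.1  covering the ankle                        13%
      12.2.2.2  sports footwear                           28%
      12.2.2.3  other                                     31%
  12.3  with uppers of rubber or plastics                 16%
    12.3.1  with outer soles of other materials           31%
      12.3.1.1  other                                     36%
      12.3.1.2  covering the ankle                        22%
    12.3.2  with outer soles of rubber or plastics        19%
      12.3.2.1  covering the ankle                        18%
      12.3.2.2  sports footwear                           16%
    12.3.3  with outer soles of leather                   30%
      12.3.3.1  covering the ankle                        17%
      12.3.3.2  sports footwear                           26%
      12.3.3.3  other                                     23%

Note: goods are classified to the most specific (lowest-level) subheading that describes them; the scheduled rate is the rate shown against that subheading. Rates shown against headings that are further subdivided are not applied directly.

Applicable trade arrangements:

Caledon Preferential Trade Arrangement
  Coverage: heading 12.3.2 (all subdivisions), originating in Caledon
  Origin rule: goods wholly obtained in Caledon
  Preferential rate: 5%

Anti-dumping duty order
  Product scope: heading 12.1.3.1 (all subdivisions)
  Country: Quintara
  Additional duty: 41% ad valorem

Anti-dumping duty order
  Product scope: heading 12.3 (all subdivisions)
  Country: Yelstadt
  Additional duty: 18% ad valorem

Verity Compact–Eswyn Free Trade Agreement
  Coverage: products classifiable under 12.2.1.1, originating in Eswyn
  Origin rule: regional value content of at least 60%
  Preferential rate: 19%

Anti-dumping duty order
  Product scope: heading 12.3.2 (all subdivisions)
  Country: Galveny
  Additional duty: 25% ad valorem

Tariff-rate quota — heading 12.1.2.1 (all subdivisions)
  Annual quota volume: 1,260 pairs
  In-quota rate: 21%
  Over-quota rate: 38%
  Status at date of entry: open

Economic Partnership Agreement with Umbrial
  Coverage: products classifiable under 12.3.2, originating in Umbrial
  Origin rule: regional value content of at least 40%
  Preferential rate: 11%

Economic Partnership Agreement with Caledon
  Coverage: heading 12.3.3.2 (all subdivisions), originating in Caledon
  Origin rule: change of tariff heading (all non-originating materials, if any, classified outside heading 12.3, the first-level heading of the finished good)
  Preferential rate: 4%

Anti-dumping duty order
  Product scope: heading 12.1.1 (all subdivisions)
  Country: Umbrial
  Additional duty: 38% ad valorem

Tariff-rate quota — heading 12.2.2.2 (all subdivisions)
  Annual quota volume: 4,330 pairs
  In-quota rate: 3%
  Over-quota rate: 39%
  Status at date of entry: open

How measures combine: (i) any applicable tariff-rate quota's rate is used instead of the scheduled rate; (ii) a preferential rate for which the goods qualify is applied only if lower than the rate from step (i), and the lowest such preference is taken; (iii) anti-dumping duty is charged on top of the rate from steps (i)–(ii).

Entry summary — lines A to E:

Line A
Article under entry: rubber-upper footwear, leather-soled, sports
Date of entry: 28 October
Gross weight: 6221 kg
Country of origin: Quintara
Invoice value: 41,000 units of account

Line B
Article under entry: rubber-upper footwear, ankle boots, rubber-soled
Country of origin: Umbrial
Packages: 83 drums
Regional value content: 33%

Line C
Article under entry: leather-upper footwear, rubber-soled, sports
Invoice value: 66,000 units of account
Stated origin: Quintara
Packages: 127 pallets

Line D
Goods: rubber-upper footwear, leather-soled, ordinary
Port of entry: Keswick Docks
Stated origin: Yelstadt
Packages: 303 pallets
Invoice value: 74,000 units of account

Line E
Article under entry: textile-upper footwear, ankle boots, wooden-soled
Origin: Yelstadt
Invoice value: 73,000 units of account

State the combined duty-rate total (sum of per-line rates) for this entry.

109%

Line A: rubber-upper → 12.3; leather-soled → 12.3.3; sports → 12.3.3.2. Scheduled 26%. No special measure applies. → 26%.
Line B: rubber-upper → 12.3; rubber-soled → 12.3.2; ankle boots → 12.3.2.1. Scheduled 18%. Umbrial agreement on 12.3.2: RVC < 40%. → 18%.
Line C: leather-upper → 12.2; rubber-soled → 12.2.2; sports → 12.2.2.2. Scheduled 28%. quota on 12.2.2.2 open → in-quota 3%. → 3%.
Line D: rubber-upper → 12.3; leather-soled → 12.3.3; ordinary → 12.3.3.3. Scheduled 23%. anti-dumping (Yelstadt, 12.3): +18%; total 23% + 18% = 41%. → 41%.
Line E: textile-upper → 12.1; wooden-soled → 12.1.2; ankle boots → 12.1.2.1. Scheduled 25%. quota on 12.1.2.1 open → in-quota 21%. → 21%.
Sum: 26% + 18% + 3% + 41% + 21% = 109%.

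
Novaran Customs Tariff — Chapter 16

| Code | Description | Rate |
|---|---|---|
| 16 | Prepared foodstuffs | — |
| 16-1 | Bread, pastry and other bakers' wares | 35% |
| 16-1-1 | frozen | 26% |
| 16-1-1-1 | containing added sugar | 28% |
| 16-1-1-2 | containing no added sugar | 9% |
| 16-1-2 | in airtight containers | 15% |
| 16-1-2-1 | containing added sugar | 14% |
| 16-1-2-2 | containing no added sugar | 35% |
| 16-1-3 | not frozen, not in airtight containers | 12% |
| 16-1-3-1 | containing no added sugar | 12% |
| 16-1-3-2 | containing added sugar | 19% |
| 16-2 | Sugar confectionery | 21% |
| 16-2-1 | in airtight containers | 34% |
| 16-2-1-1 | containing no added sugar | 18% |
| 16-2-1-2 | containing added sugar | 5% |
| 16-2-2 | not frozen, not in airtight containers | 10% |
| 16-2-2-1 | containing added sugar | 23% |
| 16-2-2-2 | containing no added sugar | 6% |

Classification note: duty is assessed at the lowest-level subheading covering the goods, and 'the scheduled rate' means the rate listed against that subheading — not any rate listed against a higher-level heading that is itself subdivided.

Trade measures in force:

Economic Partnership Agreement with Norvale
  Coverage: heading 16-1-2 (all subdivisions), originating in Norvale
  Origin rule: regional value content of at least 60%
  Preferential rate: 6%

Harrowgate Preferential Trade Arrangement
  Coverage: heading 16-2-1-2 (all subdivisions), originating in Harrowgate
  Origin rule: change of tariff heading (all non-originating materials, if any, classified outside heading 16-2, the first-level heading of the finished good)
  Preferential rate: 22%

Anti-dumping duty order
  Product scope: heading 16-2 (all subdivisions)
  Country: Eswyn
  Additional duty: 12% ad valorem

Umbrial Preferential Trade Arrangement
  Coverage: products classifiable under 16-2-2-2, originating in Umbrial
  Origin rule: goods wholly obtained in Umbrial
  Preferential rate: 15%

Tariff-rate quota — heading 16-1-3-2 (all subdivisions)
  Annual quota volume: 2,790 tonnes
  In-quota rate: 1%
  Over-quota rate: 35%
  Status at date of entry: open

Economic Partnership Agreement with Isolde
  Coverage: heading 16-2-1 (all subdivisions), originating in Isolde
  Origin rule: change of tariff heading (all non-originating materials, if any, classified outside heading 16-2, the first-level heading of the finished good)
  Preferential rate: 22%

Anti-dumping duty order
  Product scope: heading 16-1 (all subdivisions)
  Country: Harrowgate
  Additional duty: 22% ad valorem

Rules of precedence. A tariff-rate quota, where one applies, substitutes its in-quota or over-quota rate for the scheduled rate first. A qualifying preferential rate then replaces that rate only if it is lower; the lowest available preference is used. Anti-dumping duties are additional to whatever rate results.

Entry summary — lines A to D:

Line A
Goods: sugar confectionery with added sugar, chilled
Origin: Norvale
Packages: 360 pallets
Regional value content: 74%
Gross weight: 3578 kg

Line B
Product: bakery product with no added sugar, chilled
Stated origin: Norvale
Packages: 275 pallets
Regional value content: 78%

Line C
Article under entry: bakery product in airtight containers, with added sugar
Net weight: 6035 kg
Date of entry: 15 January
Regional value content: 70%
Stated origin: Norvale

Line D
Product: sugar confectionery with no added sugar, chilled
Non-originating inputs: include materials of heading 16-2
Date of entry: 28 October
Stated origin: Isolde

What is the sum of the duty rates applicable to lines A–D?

Line A: sugar confectionery → 16-2; chilled → 16-2-2; with added sugar → 16-2-2-1. Scheduled 23%. Norvale agreement on 16-1-2: 16-2-2-1 not covered. → 23%.
Line B: bakery product → 16-1; chilled → 16-1-3; with no added sugar → 16-1-3-1. Scheduled 12%. Norvale agreement on 16-1-2: 16-1-3-1 not covered. → 12%.
Line C: bakery product → 16-1; in airtight containers → 16-1-2; with added sugar → 16-1-2-1. Scheduled 14%. Norvale agreement on 16-1-2: RVC ≥ 60% → 6% available; preferential 6%. → 6%.
Line D: sugar confectionery → 16-2; chilled → 16-2-2; with no added sugar → 16-2-2-2. Scheduled 6%. Isolde agreement on 16-2-1: 16-2-2-2 not covered. → 6%.
Sum: 23% + 12% + 6% + 6% = 47%.

47%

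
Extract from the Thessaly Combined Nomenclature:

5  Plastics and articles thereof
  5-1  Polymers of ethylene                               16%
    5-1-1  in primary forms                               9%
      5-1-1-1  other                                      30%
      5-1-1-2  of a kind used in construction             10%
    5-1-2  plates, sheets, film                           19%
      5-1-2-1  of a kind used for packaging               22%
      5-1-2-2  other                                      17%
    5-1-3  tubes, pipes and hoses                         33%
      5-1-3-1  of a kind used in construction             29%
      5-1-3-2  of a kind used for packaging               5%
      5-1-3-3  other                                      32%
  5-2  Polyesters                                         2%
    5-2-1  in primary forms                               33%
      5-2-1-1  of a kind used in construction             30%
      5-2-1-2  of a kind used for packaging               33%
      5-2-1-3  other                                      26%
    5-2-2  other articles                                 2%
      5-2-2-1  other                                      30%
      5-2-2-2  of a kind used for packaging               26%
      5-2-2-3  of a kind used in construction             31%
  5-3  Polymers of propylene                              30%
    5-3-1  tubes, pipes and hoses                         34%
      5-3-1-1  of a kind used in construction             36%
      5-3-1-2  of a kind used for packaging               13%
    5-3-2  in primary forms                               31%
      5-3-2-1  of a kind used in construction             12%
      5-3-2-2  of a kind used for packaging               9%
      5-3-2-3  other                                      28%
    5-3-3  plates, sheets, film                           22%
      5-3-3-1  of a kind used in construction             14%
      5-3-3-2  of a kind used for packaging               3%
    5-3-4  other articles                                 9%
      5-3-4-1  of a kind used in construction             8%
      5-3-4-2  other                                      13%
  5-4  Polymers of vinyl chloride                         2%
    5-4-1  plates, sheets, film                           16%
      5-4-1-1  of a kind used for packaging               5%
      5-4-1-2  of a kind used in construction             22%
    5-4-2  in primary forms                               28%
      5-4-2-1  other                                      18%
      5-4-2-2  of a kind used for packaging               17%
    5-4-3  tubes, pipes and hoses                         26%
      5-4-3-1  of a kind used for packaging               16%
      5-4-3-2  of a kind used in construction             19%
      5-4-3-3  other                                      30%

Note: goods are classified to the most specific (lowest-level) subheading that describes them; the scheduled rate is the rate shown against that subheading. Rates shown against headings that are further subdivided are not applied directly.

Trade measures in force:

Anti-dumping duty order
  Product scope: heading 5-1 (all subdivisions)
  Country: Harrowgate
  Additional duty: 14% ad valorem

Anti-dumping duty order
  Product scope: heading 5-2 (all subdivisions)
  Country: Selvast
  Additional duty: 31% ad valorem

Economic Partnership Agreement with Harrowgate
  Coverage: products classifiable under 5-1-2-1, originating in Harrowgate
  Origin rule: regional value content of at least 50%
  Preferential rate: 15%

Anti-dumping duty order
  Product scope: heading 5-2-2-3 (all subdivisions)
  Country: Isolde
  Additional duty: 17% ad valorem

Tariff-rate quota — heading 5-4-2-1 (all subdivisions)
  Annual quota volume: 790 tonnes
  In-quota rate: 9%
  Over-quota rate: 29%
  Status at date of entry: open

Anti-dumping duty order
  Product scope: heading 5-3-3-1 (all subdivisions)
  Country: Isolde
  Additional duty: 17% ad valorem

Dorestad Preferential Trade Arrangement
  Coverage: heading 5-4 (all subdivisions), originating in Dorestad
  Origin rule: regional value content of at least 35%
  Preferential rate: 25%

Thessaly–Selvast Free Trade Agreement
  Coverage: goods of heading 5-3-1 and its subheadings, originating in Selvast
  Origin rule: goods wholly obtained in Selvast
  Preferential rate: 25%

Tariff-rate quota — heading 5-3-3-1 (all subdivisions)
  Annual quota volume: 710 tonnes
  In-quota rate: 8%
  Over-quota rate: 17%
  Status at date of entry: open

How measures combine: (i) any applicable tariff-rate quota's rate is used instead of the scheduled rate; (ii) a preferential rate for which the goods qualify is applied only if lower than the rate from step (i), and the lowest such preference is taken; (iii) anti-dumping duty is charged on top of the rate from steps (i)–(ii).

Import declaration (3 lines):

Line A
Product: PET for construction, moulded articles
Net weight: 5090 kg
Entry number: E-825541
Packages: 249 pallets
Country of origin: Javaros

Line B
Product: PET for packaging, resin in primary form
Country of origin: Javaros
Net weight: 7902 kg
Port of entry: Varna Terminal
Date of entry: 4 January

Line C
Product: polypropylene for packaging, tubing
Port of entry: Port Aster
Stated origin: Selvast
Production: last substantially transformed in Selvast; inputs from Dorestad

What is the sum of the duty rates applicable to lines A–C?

Line A: PET → 5-2; moulded articles → 5-2-2; for construction → 5-2-2-3. Scheduled 31%. No special measure applies. → 31%.
Line B: PET → 5-2; resin in primary form → 5-2-1; for packaging → 5-2-1-2. Scheduled 33%. No special measure applies. → 33%.
Line C: polypropylene → 5-3; tubing → 5-3-1; for packaging → 5-3-1-2. Scheduled 13%. Selvast agreement on 5-3-1: not wholly obtained. → 13%.
Sum: 31% + 33% + 13% = 77%.

77%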